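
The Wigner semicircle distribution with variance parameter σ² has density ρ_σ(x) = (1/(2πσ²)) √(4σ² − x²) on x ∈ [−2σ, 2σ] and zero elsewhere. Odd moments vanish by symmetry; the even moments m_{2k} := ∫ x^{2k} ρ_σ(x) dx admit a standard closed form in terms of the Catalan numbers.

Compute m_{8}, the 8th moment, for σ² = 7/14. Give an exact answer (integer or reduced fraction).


By the scaled semicircle moment identity, m_{2k} = σ^{2k} · C_k with k = 4.
C_4 = (1/(k+1)) · C(2k, k) = (1/5) · C(8, 4) = (1/5) · 70 = 14.
σ^{2k} = (σ²)^k = (7/14)^4 = 1/16.

Therefore m_{8} = σ^{8} · C_4 = (1/16) · 14 = 7/8.


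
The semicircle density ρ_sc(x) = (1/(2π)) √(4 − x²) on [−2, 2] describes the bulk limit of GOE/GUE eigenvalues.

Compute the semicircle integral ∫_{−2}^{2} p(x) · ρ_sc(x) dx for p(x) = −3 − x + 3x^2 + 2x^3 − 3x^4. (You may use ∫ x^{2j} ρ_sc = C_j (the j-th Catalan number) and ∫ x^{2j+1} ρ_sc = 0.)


Write p(x) = Σ a_i x^i, split into monomials and integrate each against ρ_sc separately.
Using ∫ x^{2j} ρ_sc = C_j = (1/(j+1)) C(2j, j) (Catalan numbers) and ∫ x^{2j+1} ρ_sc = 0 (odd monomials vanish by symmetry):
  i = 0 (even): a_0 · C_{0} = -3 · 1 = -3
  i = 1 (odd): ∫ x^1 ρ_sc = 0 (vanishes)
  i = 2 (even): a_2 · C_{1} = 3 · 1 = 3
  i = 3 (odd): ∫ x^3 ρ_sc = 0 (vanishes)
  i = 4 (even): a_4 · C_{2} = -3 · 2 = -6

Summing the contributions: ∫_{−2}^{2} p(x) ρ_sc(x) dx = (-3) + 3 + (-6) = -6.


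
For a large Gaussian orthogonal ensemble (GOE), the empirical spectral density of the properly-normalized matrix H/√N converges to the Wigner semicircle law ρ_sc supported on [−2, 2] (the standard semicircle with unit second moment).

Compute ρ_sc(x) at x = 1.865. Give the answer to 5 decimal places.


ρ_sc(x) = (1/(2π)) √(4 − x²). With x = 1.865:
  4 − x² = 4 − (1.865)² = 4 − 3.478225 = 0.521775.
  √(4 − x²) = 0.722340.
  1/(2π) = 0.159155.
  ρ_sc(1.865) = 0.159155 · 0.722340 = 0.114964.

Rounded to 5 decimal places: ρ_sc(1.865) ≈ 0.11496.


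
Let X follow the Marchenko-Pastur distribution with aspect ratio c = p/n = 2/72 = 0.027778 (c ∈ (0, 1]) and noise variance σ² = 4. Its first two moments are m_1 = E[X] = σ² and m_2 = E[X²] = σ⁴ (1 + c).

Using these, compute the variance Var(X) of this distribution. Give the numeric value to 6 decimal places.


m_1 = E[X] = σ² = 4, so m_1² = 16.
m_2 = E[X²] = σ⁴ (1 + c) = 16 · (1 + 0.027778) = 16 · 1.027778 = 16.444444.
(Note m_2 − m_1² simplifies to c · σ⁴ = 0.027778 · 16.)

Var(X) = m_2 − m_1² = 16.444444 − 16 = 0.444444.


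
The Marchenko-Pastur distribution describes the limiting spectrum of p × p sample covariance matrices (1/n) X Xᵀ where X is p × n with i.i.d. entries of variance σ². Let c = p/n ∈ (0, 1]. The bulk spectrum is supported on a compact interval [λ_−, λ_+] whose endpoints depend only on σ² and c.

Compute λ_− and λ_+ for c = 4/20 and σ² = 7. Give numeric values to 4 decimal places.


c = 4/20 = 0.200000; √c = 0.447214.
λ_− = σ² (1 − √c)² = 7 · (1 − 0.447214)² = 7 · (0.552786)² = 2.139010.
λ_+ = σ² (1 + √c)² = 7 · (1 + 0.447214)² = 7 · (1.447214)² = 14.660990.

Rounded to 4 decimal places: λ_− ≈ 2.1390, λ_+ ≈ 14.6610.


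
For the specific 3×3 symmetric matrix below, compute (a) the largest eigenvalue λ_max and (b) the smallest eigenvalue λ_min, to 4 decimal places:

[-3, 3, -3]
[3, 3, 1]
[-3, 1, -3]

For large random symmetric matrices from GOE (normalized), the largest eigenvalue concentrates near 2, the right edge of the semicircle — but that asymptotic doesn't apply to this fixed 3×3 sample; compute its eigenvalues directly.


Since M is real symmetric, all three eigenvalues are real; they are the roots of det(λI − M) = λ³ − (tr M) λ² + s λ − det M, where s is the sum of the principal 2×2 minors.
tr M = -3 + 3 + (-3) = -3.
s = ((-3)·3 − 3²) + ((-3)·(-3) − (-3)²) + (3·(-3) − 1²) = -18 + 0 + (-10) = -28.
det M (expand along row 1) = (-3)·(-10) − 3·(-6) + (-3)·12 = 12.
Characteristic polynomial: λ³ + 3λ² − 28λ − 12 = 0.
Substitute λ = y + (tr M)/3 = y − 1.000000 to remove the quadratic term: y³ + p·y + q = 0 with p = s − (tr M)²/3 = -31.000000 and q = −2(tr M)³/27 + (tr M)·s/3 − det M = 18.000000.
Three real roots ⇒ use the trigonometric (Viète) form: r = 2√(−p/3) = 6.429101, φ = arccos(3q/(p·r)) = arccos(-0.270945) = 1.845171 rad.
y_k = r·cos(φ/3 − 2πk/3) for k = 0, 1, 2 gives y = 5.250907, 0.587176, -5.838082.
λ_k = y_k − 1.000000 gives λ = 4.2509, -0.4128, -6.8381 (check: the sum is -3.0000 = tr M).

Hence λ_max = 4.2509 and λ_min = -6.8381.


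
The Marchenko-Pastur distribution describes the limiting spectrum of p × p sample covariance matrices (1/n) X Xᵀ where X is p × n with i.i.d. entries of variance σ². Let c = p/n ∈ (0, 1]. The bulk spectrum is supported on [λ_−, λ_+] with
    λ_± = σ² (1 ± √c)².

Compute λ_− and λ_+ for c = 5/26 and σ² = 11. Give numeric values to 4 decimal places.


c = 5/26 = 0.192308; √c = 0.438529.
λ_− = σ² (1 − √c)² = 11 · (1 − 0.438529)² = 11 · (0.561471)² = 3.467746.
λ_+ = σ² (1 + √c)² = 11 · (1 + 0.438529)² = 11 · (1.438529)² = 22.763023.

Rounded to 4 decimal places: λ_− ≈ 3.4677, λ_+ ≈ 22.7630.


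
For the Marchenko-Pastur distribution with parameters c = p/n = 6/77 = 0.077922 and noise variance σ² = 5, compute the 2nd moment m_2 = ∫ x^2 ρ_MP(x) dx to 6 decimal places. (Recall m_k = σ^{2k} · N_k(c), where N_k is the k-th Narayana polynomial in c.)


E[X²] = σ⁴ (1 + c) (second MP moment). With σ² = 5 (so σ⁴ = 25) and c = 6/77 = 0.077922: E[X²] = 25 · (1 + 0.077922) = 25 · 1.077922.

So E[X^2] = 26.948052.


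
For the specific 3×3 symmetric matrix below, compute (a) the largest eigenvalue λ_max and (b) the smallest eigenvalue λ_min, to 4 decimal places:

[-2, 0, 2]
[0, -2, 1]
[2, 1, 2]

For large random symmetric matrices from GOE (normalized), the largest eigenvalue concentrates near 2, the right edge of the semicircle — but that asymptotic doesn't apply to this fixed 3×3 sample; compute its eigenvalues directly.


Since M is real symmetric, all three eigenvalues are real; they are the roots of det(λI − M) = λ³ − (tr M) λ² + s λ − det M, where s is the sum of the principal 2×2 minors.
tr M = -2 + (-2) + 2 = -2.
s = ((-2)·(-2) − 0²) + ((-2)·2 − 2²) + ((-2)·2 − 1²) = 4 + (-8) + (-5) = -9.
det M (expand along row 1) = (-2)·(-5) − 0·(-2) + 2·4 = 18.
Characteristic polynomial: λ³ + 2λ² − 9λ − 18 = 0.
Substitute λ = y + (tr M)/3 = y − 0.666667 to remove the quadratic term: y³ + p·y + q = 0 with p = s − (tr M)²/3 = -10.333333 and q = −2(tr M)³/27 + (tr M)·s/3 − det M = -11.407407.
Three real roots ⇒ use the trigonometric (Viète) form: r = 2√(−p/3) = 3.711843, φ = arccos(3q/(p·r)) = arccos(0.892233) = 0.468531 rad.
y_k = r·cos(φ/3 − 2πk/3) for k = 0, 1, 2 gives y = 3.666667, -1.333333, -2.333333.
λ_k = y_k − 0.666667 gives λ = 3.0000, -2.0000, -3.0000 (check: the sum is -2.0000 = tr M).

Hence λ_max = 3.0000 and λ_min = -3.0000.


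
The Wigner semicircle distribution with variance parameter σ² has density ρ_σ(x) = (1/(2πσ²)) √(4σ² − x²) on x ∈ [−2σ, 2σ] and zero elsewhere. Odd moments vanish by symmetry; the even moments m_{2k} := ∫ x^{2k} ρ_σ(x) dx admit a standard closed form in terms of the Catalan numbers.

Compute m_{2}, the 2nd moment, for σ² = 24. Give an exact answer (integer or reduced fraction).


By the scaled semicircle moment identity, m_{2k} = σ^{2k} · C_k with k = 1.
C_1 = (1/(k+1)) · C(2k, k) = (1/2) · C(2, 1) = (1/2) · 2 = 1.
σ^{2k} = (σ²)^k = (24)^1 = 24.

Therefore m_{2} = σ^{2} · C_1 = 24 · 1 = 24.


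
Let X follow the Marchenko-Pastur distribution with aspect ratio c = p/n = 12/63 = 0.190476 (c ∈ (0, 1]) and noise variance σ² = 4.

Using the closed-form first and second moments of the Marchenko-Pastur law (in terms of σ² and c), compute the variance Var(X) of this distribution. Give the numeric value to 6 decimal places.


Recall the MP moments m_1 = E[X] = σ² and m_2 = E[X²] = σ⁴ (1 + c).
m_1 = E[X] = σ² = 4, so m_1² = 16.
m_2 = E[X²] = σ⁴ (1 + c) = 16 · (1 + 0.190476) = 16 · 1.190476 = 19.047619.
(Note m_2 − m_1² simplifies to c · σ⁴ = 0.190476 · 16.)

Var(X) = m_2 − m_1² = 19.047619 − 16 = 3.047619.


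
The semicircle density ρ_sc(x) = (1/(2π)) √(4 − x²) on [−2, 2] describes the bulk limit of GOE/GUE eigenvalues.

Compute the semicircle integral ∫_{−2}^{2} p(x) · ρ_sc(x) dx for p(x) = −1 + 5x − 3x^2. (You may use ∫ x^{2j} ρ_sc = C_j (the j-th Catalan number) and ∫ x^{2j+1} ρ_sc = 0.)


Write p(x) = Σ a_i x^i, split into monomials and integrate each against ρ_sc separately.
Using ∫ x^{2j} ρ_sc = C_j = (1/(j+1)) C(2j, j) (Catalan numbers) and ∫ x^{2j+1} ρ_sc = 0 (odd monomials vanish by symmetry):
  i = 0 (even): a_0 · C_{0} = -1 · 1 = -1
  i = 1 (odd): ∫ x^1 ρ_sc = 0 (vanishes)
  i = 2 (even): a_2 · C_{1} = -3 · 1 = -3

Summing the contributions: ∫_{−2}^{2} p(x) ρ_sc(x) dx = (-1) + (-3) = -4.


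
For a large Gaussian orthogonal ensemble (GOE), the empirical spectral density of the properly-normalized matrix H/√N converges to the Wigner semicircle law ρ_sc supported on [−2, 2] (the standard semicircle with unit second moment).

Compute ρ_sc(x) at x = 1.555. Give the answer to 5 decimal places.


ρ_sc(x) = (1/(2π)) √(4 − x²). With x = 1.555:
  4 − x² = 4 − (1.555)² = 4 − 2.418025 = 1.581975.
  √(4 − x²) = 1.257766.
  1/(2π) = 0.159155.
  ρ_sc(1.555) = 0.159155 · 1.257766 = 0.200180.

Rounded to 5 decimal places: ρ_sc(1.555) ≈ 0.20018.


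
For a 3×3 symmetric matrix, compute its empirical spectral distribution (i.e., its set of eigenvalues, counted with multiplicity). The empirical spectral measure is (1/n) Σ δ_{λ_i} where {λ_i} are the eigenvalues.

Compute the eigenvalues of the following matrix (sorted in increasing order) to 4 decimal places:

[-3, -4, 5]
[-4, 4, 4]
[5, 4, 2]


Since M is real symmetric, all three eigenvalues are real; they are the roots of det(λI − M) = λ³ − (tr M) λ² + s λ − det M, where s is the sum of the principal 2×2 minors.
tr M = -3 + 4 + 2 = 3.
s = ((-3)·4 − (-4)²) + ((-3)·2 − 5²) + (4·2 − 4²) = -28 + (-31) + (-8) = -67.
det M (expand along row 1) = (-3)·(-8) − (-4)·(-28) + 5·(-36) = -268.
Characteristic polynomial: λ³ − 3λ² − 67λ + 268 = 0.
Substitute λ = y + (tr M)/3 = y + 1.000000 to remove the quadratic term: y³ + p·y + q = 0 with p = s − (tr M)²/3 = -70.000000 and q = −2(tr M)³/27 + (tr M)·s/3 − det M = 199.000000.
Three real roots ⇒ use the trigonometric (Viète) form: r = 2√(−p/3) = 9.660918, φ = arccos(3q/(p·r)) = arccos(-0.882791) = 2.652567 rad.
y_k = r·cos(φ/3 − 2πk/3) for k = 0, 1, 2 gives y = 6.124219, 3.408629, -9.532848.
λ_k = y_k + 1.000000 gives λ = 7.1242, 4.4086, -8.5328 (check: the sum is 3.0000 = tr M).

Eigenvalues sorted in increasing order: [-8.5328, 4.4086, 7.1242].


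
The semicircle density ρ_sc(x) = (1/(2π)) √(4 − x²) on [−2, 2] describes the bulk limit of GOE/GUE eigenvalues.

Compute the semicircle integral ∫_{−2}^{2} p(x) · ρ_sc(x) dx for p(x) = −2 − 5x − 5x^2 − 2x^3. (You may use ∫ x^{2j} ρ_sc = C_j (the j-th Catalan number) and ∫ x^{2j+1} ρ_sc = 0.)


Write p(x) = Σ a_i x^i, split into monomials and integrate each against ρ_sc separately.
Using ∫ x^{2j} ρ_sc = C_j = (1/(j+1)) C(2j, j) (Catalan numbers) and ∫ x^{2j+1} ρ_sc = 0 (odd monomials vanish by symmetry):
  i = 0 (even): a_0 · C_{0} = -2 · 1 = -2
  i = 1 (odd): ∫ x^1 ρ_sc = 0 (vanishes)
  i = 2 (even): a_2 · C_{1} = -5 · 1 = -5
  i = 3 (odd): ∫ x^3 ρ_sc = 0 (vanishes)

Summing the contributions: ∫_{−2}^{2} p(x) ρ_sc(x) dx = (-2) + (-5) = -7.


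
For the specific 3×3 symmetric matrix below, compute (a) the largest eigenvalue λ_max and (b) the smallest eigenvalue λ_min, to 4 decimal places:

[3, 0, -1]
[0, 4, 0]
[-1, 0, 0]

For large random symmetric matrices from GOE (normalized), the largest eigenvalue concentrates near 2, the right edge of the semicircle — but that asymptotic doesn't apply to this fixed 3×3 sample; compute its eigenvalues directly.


Since M is real symmetric, all three eigenvalues are real; they are the roots of det(λI − M) = λ³ − (tr M) λ² + s λ − det M, where s is the sum of the principal 2×2 minors.
tr M = 3 + 4 + 0 = 7.
s = (3·4 − 0²) + (3·0 − (-1)²) + (4·0 − 0²) = 12 + (-1) + 0 = 11.
det M (expand along row 1) = 3·0 − 0·0 + (-1)·4 = -4.
Characteristic polynomial: λ³ − 7λ² + 11λ + 4 = 0.
Substitute λ = y + (tr M)/3 = y + 2.333333 to remove the quadratic term: y³ + p·y + q = 0 with p = s − (tr M)²/3 = -5.333333 and q = −2(tr M)³/27 + (tr M)·s/3 − det M = 4.259259.
Three real roots ⇒ use the trigonometric (Viète) form: r = 2√(−p/3) = 2.666667, φ = arccos(3q/(p·r)) = arccos(-0.898438) = 2.686994 rad.
y_k = r·cos(φ/3 − 2πk/3) for k = 0, 1, 2 gives y = 1.666667, 0.969442, -2.636109.
λ_k = y_k + 2.333333 gives λ = 4.0000, 3.3028, -0.3028 (check: the sum is 7.0000 = tr M).

Hence λ_max = 4.0000 and λ_min = -0.3028.


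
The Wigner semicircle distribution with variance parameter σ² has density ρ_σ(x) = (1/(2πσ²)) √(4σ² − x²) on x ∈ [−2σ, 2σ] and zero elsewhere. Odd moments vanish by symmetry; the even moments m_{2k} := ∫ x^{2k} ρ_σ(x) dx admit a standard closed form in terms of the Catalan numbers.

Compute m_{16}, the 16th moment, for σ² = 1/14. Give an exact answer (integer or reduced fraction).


By the scaled semicircle moment identity, m_{2k} = σ^{2k} · C_k with k = 8.
C_8 = (1/(k+1)) · C(2k, k) = (1/9) · C(16, 8) = (1/9) · 12870 = 1430.
σ^{2k} = (σ²)^k = (1/14)^8 = 1/1475789056.

Therefore m_{16} = σ^{16} · C_8 = (1/1475789056) · 1430 = 715/737894528.


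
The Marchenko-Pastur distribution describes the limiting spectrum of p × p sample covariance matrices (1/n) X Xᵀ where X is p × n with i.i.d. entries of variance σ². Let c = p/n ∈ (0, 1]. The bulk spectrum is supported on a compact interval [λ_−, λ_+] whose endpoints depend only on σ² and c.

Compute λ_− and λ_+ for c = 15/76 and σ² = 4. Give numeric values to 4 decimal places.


c = 15/76 = 0.197368; √c = 0.444262.
λ_− = σ² (1 − √c)² = 4 · (1 − 0.444262)² = 4 · (0.555738)² = 1.235380.
λ_+ = σ² (1 + √c)² = 4 · (1 + 0.444262)² = 4 · (1.444262)² = 8.343567.

Rounded to 4 decimal places: λ_− ≈ 1.2354, λ_+ ≈ 8.3436.


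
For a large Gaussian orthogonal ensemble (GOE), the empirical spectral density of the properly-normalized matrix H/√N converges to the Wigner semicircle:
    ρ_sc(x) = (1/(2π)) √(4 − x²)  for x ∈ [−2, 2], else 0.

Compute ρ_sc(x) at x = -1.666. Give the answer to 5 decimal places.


ρ_sc(x) = (1/(2π)) √(4 − x²). With x = -1.666:
  4 − x² = 4 − (-1.666)² = 4 − 2.775556 = 1.224444.
  √(4 − x²) = 1.106546.
  1/(2π) = 0.159155.
  ρ_sc(-1.666) = 0.159155 · 1.106546 = 0.176112.

Rounded to 5 decimal places: ρ_sc(-1.666) ≈ 0.17611.


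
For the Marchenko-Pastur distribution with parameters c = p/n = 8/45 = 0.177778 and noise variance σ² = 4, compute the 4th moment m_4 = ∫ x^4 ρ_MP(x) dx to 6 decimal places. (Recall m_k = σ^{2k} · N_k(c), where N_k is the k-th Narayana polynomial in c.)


E[X⁴] = σ⁸ (1 + 6c + 6c² + c³) (fourth MP moment). With σ² = 4 (so σ⁸ = 256) and c = 8/45 = 0.177778: E[X⁴] = 256 · (1 + 6·0.177778 + 6·(0.177778)² + (0.177778)³) = 256 · 2.261915.

So E[X^4] = 579.050228.


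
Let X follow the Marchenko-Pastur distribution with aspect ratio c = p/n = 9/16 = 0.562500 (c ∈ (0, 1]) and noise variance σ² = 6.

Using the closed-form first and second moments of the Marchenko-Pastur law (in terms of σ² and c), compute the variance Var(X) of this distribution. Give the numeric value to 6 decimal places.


Recall the MP moments m_1 = E[X] = σ² and m_2 = E[X²] = σ⁴ (1 + c).
m_1 = E[X] = σ² = 6, so m_1² = 36.
m_2 = E[X²] = σ⁴ (1 + c) = 36 · (1 + 0.562500) = 36 · 1.562500 = 56.250000.
(Note m_2 − m_1² simplifies to c · σ⁴ = 0.562500 · 36.)

Var(X) = m_2 − m_1² = 56.250000 − 36 = 20.250000.


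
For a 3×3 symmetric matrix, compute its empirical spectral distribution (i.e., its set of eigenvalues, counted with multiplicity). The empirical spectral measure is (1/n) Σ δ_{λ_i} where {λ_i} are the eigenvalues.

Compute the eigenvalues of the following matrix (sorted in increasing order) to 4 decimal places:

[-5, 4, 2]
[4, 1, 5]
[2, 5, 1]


Since M is real symmetric, all three eigenvalues are real; they are the roots of det(λI − M) = λ³ − (tr M) λ² + s λ − det M, where s is the sum of the principal 2×2 minors.
tr M = -5 + 1 + 1 = -3.
s = ((-5)·1 − 4²) + ((-5)·1 − 2²) + (1·1 − 5²) = -21 + (-9) + (-24) = -54.
det M (expand along row 1) = (-5)·(-24) − 4·(-6) + 2·18 = 180.
Characteristic polynomial: λ³ + 3λ² − 54λ − 180 = 0.
Substitute λ = y + (tr M)/3 = y − 1.000000 to remove the quadratic term: y³ + p·y + q = 0 with p = s − (tr M)²/3 = -57.000000 and q = −2(tr M)³/27 + (tr M)·s/3 − det M = -124.000000.
Three real roots ⇒ use the trigonometric (Viète) form: r = 2√(−p/3) = 8.717798, φ = arccos(3q/(p·r)) = arccos(0.748620) = 0.724819 rad.
y_k = r·cos(φ/3 − 2πk/3) for k = 0, 1, 2 gives y = 8.464589, -2.425903, -6.038686.
λ_k = y_k − 1.000000 gives λ = 7.4646, -3.4259, -7.0387 (check: the sum is -3.0000 = tr M).

Eigenvalues sorted in increasing order: [-7.0387, -3.4259, 7.4646].


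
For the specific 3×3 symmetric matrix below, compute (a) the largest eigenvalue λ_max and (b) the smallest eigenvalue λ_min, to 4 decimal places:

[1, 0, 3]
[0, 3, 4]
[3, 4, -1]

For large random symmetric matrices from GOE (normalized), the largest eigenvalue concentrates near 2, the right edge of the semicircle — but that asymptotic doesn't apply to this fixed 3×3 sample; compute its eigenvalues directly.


Since M is real symmetric, all three eigenvalues are real; they are the roots of det(λI − M) = λ³ − (tr M) λ² + s λ − det M, where s is the sum of the principal 2×2 minors.
tr M = 1 + 3 + (-1) = 3.
s = (1·3 − 0²) + (1·(-1) − 3²) + (3·(-1) − 4²) = 3 + (-10) + (-19) = -26.
det M (expand along row 1) = 1·(-19) − 0·(-12) + 3·(-9) = -46.
Characteristic polynomial: λ³ − 3λ² − 26λ + 46 = 0.
Substitute λ = y + (tr M)/3 = y + 1.000000 to remove the quadratic term: y³ + p·y + q = 0 with p = s − (tr M)²/3 = -29.000000 and q = −2(tr M)³/27 + (tr M)·s/3 − det M = 18.000000.
Three real roots ⇒ use the trigonometric (Viète) form: r = 2√(−p/3) = 6.218253, φ = arccos(3q/(p·r)) = arccos(-0.299452) = 1.874915 rad.
y_k = r·cos(φ/3 − 2πk/3) for k = 0, 1, 2 gives y = 5.042877, 0.629283, -5.672160.
λ_k = y_k + 1.000000 gives λ = 6.0429, 1.6293, -4.6722 (check: the sum is 3.0000 = tr M).

Hence λ_max = 6.0429 and λ_min = -4.6722.


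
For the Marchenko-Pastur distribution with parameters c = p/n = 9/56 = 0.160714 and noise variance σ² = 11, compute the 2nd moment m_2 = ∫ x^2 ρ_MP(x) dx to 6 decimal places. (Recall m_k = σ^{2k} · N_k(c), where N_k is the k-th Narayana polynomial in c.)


E[X²] = σ⁴ (1 + c) (second MP moment). With σ² = 11 (so σ⁴ = 121) and c = 9/56 = 0.160714: E[X²] = 121 · (1 + 0.160714) = 121 · 1.160714.

So E[X^2] = 140.446429.


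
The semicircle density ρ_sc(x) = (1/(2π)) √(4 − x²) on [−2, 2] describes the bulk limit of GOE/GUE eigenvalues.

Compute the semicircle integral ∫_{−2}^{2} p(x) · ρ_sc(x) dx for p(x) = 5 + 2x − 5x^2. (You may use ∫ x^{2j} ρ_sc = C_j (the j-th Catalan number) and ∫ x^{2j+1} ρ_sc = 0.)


Write p(x) = Σ a_i x^i, split into monomials and integrate each against ρ_sc separately.
Using ∫ x^{2j} ρ_sc = C_j = (1/(j+1)) C(2j, j) (Catalan numbers) and ∫ x^{2j+1} ρ_sc = 0 (odd monomials vanish by symmetry):
  i = 0 (even): a_0 · C_{0} = 5 · 1 = 5
  i = 1 (odd): ∫ x^1 ρ_sc = 0 (vanishes)
  i = 2 (even): a_2 · C_{1} = -5 · 1 = -5

Summing the contributions: ∫_{−2}^{2} p(x) ρ_sc(x) dx = 5 + (-5) = 0.


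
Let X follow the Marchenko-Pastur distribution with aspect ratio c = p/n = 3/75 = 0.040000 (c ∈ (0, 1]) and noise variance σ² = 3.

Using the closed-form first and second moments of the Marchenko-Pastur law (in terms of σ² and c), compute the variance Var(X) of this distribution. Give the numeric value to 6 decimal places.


Recall the MP moments m_1 = E[X] = σ² and m_2 = E[X²] = σ⁴ (1 + c).
m_1 = E[X] = σ² = 3, so m_1² = 9.
m_2 = E[X²] = σ⁴ (1 + c) = 9 · (1 + 0.040000) = 9 · 1.040000 = 9.360000.
(Note m_2 − m_1² simplifies to c · σ⁴ = 0.040000 · 9.)

Var(X) = m_2 − m_1² = 9.360000 − 9 = 0.360000.


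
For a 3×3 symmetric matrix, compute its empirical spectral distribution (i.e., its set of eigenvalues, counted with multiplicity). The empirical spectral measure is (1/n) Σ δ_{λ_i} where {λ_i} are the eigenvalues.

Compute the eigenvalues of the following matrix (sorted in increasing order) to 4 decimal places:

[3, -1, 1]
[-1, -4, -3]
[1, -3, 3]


Since M is real symmetric, all three eigenvalues are real; they are the roots of det(λI − M) = λ³ − (tr M) λ² + s λ − det M, where s is the sum of the principal 2×2 minors.
tr M = 3 + (-4) + 3 = 2.
s = (3·(-4) − (-1)²) + (3·3 − 1²) + ((-4)·3 − (-3)²) = -13 + 8 + (-21) = -26.
det M (expand along row 1) = 3·(-21) − (-1)·0 + 1·7 = -56.
Characteristic polynomial: λ³ − 2λ² − 26λ + 56 = 0.
Substitute λ = y + (tr M)/3 = y + 0.666667 to remove the quadratic term: y³ + p·y + q = 0 with p = s − (tr M)²/3 = -27.333333 and q = −2(tr M)³/27 + (tr M)·s/3 − det M = 38.074074.
Three real roots ⇒ use the trigonometric (Viète) form: r = 2√(−p/3) = 6.036923, φ = arccos(3q/(p·r)) = arccos(-0.692217) = 2.335353 rad.
y_k = r·cos(φ/3 − 2πk/3) for k = 0, 1, 2 gives y = 4.298302, 1.521923, -5.820225.
λ_k = y_k + 0.666667 gives λ = 4.9650, 2.1886, -5.1536 (check: the sum is 2.0000 = tr M).

Eigenvalues sorted in increasing order: [-5.1536, 2.1886, 4.9650].


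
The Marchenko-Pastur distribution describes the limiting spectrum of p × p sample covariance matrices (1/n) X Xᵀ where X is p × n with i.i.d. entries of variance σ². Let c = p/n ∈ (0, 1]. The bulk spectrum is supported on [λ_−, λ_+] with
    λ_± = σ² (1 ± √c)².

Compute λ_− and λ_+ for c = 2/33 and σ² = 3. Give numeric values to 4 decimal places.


c = 2/33 = 0.060606; √c = 0.246183.
λ_− = σ² (1 − √c)² = 3 · (1 − 0.246183)² = 3 · (0.753817)² = 1.704720.
λ_+ = σ² (1 + √c)² = 3 · (1 + 0.246183)² = 3 · (1.246183)² = 4.658916.

Rounded to 4 decimal places: λ_− ≈ 1.7047, λ_+ ≈ 4.6589.


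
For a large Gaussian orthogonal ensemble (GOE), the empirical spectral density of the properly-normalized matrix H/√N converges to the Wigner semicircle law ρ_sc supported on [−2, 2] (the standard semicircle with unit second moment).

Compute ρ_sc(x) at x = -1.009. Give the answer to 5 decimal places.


ρ_sc(x) = (1/(2π)) √(4 − x²). With x = -1.009:
  4 − x² = 4 − (-1.009)² = 4 − 1.018081 = 2.981919.
  √(4 − x²) = 1.726823.
  1/(2π) = 0.159155.
  ρ_sc(-1.009) = 0.159155 · 1.726823 = 0.274832.

Rounded to 5 decimal places: ρ_sc(-1.009) ≈ 0.27483.


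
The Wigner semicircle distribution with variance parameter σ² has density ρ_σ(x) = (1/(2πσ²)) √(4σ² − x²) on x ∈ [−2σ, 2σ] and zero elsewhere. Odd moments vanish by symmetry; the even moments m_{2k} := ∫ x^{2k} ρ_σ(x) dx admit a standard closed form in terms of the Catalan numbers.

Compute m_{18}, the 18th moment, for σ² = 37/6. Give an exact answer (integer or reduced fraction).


By the scaled semicircle moment identity, m_{2k} = σ^{2k} · C_k with k = 9.
C_9 = (1/(k+1)) · C(2k, k) = (1/10) · C(18, 9) = (1/10) · 48620 = 4862.
σ^{2k} = (σ²)^k = (37/6)^9 = 129961739795077/10077696.

Therefore m_{18} = σ^{18} · C_9 = (129961739795077/10077696) · 4862 = 315936989441832187/5038848.


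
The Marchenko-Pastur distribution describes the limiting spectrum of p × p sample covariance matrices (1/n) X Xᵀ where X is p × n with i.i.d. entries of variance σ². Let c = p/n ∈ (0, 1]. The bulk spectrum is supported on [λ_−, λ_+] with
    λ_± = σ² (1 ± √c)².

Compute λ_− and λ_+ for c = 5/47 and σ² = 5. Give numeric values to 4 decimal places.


c = 5/47 = 0.106383; √c = 0.326164.
λ_− = σ² (1 − √c)² = 5 · (1 − 0.326164)² = 5 · (0.673836)² = 2.270275.
λ_+ = σ² (1 + √c)² = 5 · (1 + 0.326164)² = 5 · (1.326164)² = 8.793555.

Rounded to 4 decimal places: λ_− ≈ 2.2703, λ_+ ≈ 8.7936.


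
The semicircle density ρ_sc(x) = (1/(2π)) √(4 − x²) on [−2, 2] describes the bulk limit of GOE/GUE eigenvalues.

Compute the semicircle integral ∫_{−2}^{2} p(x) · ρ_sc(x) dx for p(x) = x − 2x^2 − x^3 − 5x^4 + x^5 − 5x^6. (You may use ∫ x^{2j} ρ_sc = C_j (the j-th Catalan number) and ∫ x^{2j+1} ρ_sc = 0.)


Write p(x) = Σ a_i x^i, split into monomials and integrate each against ρ_sc separately.
Using ∫ x^{2j} ρ_sc = C_j = (1/(j+1)) C(2j, j) (Catalan numbers) and ∫ x^{2j+1} ρ_sc = 0 (odd monomials vanish by symmetry):
  i = 1 (odd): ∫ x^1 ρ_sc = 0 (vanishes)
  i = 2 (even): a_2 · C_{1} = -2 · 1 = -2
  i = 3 (odd): ∫ x^3 ρ_sc = 0 (vanishes)
  i = 4 (even): a_4 · C_{2} = -5 · 2 = -10
  i = 5 (odd): ∫ x^5 ρ_sc = 0 (vanishes)
  i = 6 (even): a_6 · C_{3} = -5 · 5 = -25

Summing the contributions: ∫_{−2}^{2} p(x) ρ_sc(x) dx = (-2) + (-10) + (-25) = -37.


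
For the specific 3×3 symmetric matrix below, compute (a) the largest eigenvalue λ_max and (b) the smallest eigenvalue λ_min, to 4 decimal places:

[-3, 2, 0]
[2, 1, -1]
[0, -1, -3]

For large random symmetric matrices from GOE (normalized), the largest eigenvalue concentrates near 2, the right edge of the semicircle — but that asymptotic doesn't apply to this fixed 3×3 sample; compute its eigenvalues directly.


Since M is real symmetric, all three eigenvalues are real; they are the roots of det(λI − M) = λ³ − (tr M) λ² + s λ − det M, where s is the sum of the principal 2×2 minors.
tr M = -3 + 1 + (-3) = -5.
s = ((-3)·1 − 2²) + ((-3)·(-3) − 0²) + (1·(-3) − (-1)²) = -7 + 9 + (-4) = -2.
det M (expand along row 1) = (-3)·(-4) − 2·(-6) + 0·(-2) = 24.
Characteristic polynomial: λ³ + 5λ² − 2λ − 24 = 0.
Substitute λ = y + (tr M)/3 = y − 1.666667 to remove the quadratic term: y³ + p·y + q = 0 with p = s − (tr M)²/3 = -10.333333 and q = −2(tr M)³/27 + (tr M)·s/3 − det M = -11.407407.
Three real roots ⇒ use the trigonometric (Viète) form: r = 2√(−p/3) = 3.711843, φ = arccos(3q/(p·r)) = arccos(0.892233) = 0.468531 rad.
y_k = r·cos(φ/3 − 2πk/3) for k = 0, 1, 2 gives y = 3.666667, -1.333333, -2.333333.
λ_k = y_k − 1.666667 gives λ = 2.0000, -3.0000, -4.0000 (check: the sum is -5.0000 = tr M).

Hence λ_max = 2.0000 and λ_min = -4.0000.


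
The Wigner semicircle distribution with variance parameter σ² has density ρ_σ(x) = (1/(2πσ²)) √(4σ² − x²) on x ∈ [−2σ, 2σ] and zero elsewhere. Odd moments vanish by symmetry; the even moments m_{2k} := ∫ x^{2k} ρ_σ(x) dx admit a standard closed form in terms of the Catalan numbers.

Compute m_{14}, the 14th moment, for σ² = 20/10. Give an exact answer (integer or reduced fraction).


By the scaled semicircle moment identity, m_{2k} = σ^{2k} · C_k with k = 7.
C_7 = (1/(k+1)) · C(2k, k) = (1/8) · C(14, 7) = (1/8) · 3432 = 429.
σ^{2k} = (σ²)^k = (20/10)^7 = 128.

Therefore m_{14} = σ^{14} · C_7 = 128 · 429 = 54912.


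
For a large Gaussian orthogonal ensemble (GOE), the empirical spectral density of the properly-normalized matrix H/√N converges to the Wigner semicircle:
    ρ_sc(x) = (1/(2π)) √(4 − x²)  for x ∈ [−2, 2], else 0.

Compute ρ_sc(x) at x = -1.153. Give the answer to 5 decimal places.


ρ_sc(x) = (1/(2π)) √(4 − x²). With x = -1.153:
  4 − x² = 4 − (-1.153)² = 4 − 1.329409 = 2.670591.
  √(4 − x²) = 1.634194.
  1/(2π) = 0.159155.
  ρ_sc(-1.153) = 0.159155 · 1.634194 = 0.260090.

Rounded to 5 decimal places: ρ_sc(-1.153) ≈ 0.26009.


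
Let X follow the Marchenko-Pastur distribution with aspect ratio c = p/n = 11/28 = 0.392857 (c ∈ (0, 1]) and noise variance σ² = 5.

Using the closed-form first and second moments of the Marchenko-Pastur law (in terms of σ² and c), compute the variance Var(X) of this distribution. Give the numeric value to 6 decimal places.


Recall the MP moments m_1 = E[X] = σ² and m_2 = E[X²] = σ⁴ (1 + c).
m_1 = E[X] = σ² = 5, so m_1² = 25.
m_2 = E[X²] = σ⁴ (1 + c) = 25 · (1 + 0.392857) = 25 · 1.392857 = 34.821429.
(Note m_2 − m_1² simplifies to c · σ⁴ = 0.392857 · 25.)

Var(X) = m_2 − m_1² = 34.821429 − 25 = 9.821429.


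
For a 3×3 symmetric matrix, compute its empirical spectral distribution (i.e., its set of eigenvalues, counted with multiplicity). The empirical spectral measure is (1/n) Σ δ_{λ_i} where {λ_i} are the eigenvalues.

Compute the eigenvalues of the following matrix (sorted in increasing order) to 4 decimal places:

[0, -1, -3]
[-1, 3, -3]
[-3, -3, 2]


Since M is real symmetric, all three eigenvalues are real; they are the roots of det(λI − M) = λ³ − (tr M) λ² + s λ − det M, where s is the sum of the principal 2×2 minors.
tr M = 0 + 3 + 2 = 5.
s = (0·3 − (-1)²) + (0·2 − (-3)²) + (3·2 − (-3)²) = -1 + (-9) + (-3) = -13.
det M (expand along row 1) = 0·(-3) − (-1)·(-11) + (-3)·12 = -47.
Characteristic polynomial: λ³ − 5λ² − 13λ + 47 = 0.
Substitute λ = y + (tr M)/3 = y + 1.666667 to remove the quadratic term: y³ + p·y + q = 0 with p = s − (tr M)²/3 = -21.333333 and q = −2(tr M)³/27 + (tr M)·s/3 − det M = 16.074074.
Three real roots ⇒ use the trigonometric (Viète) form: r = 2√(−p/3) = 5.333333, φ = arccos(3q/(p·r)) = arccos(-0.423828) = 2.008464 rad.
y_k = r·cos(φ/3 − 2πk/3) for k = 0, 1, 2 gives y = 4.182077, 0.775319, -4.957396.
λ_k = y_k + 1.666667 gives λ = 5.8487, 2.4420, -3.2907 (check: the sum is 5.0000 = tr M).

Eigenvalues sorted in increasing order: [-3.2907, 2.4420, 5.8487].


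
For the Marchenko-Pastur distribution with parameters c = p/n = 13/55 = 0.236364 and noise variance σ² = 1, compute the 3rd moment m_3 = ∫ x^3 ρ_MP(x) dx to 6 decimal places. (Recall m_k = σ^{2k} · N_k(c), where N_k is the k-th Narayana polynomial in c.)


E[X³] = σ⁶ (1 + 3c + c²) (third MP moment). With σ² = 1 (so σ⁶ = 1) and c = 13/55 = 0.236364: E[X³] = 1 · (1 + 3·0.236364 + (0.236364)²) = 1 · 1.764959.

So E[X^3] = 1.764959.


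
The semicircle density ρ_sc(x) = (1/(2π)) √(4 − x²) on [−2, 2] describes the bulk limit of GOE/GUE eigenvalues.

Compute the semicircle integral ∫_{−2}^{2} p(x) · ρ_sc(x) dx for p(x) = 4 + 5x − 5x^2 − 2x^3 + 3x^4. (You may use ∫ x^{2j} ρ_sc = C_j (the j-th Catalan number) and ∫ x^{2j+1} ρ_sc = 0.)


Write p(x) = Σ a_i x^i, split into monomials and integrate each against ρ_sc separately.
Using ∫ x^{2j} ρ_sc = C_j = (1/(j+1)) C(2j, j) (Catalan numbers) and ∫ x^{2j+1} ρ_sc = 0 (odd monomials vanish by symmetry):
  i = 0 (even): a_0 · C_{0} = 4 · 1 = 4
  i = 1 (odd): ∫ x^1 ρ_sc = 0 (vanishes)
  i = 2 (even): a_2 · C_{1} = -5 · 1 = -5
  i = 3 (odd): ∫ x^3 ρ_sc = 0 (vanishes)
  i = 4 (even): a_4 · C_{2} = 3 · 2 = 6

Summing the contributions: ∫_{−2}^{2} p(x) ρ_sc(x) dx = 4 + (-5) + 6 = 5.


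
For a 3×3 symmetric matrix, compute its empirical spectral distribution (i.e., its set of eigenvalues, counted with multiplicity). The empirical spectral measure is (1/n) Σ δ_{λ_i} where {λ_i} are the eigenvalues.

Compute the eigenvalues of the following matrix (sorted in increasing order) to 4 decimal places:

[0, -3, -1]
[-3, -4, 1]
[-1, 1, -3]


Since M is real symmetric, all three eigenvalues are real; they are the roots of det(λI − M) = λ³ − (tr M) λ² + s λ − det M, where s is the sum of the principal 2×2 minors.
tr M = 0 + (-4) + (-3) = -7.
s = (0·(-4) − (-3)²) + (0·(-3) − (-1)²) + ((-4)·(-3) − 1²) = -9 + (-1) + 11 = 1.
det M (expand along row 1) = 0·11 − (-3)·10 + (-1)·(-7) = 37.
Characteristic polynomial: λ³ + 7λ² + λ − 37 = 0.
Substitute λ = y + (tr M)/3 = y − 2.333333 to remove the quadratic term: y³ + p·y + q = 0 with p = s − (tr M)²/3 = -15.333333 and q = −2(tr M)³/27 + (tr M)·s/3 − det M = -13.925926.
Three real roots ⇒ use the trigonometric (Viète) form: r = 2√(−p/3) = 4.521553, φ = arccos(3q/(p·r)) = arccos(0.602589) = 0.924055 rad.
y_k = r·cos(φ/3 − 2πk/3) for k = 0, 1, 2 gives y = 4.308752, -0.967225, -3.341526.
λ_k = y_k − 2.333333 gives λ = 1.9754, -3.3006, -5.6749 (check: the sum is -7.0000 = tr M).

Eigenvalues sorted in increasing order: [-5.6749, -3.3006, 1.9754].


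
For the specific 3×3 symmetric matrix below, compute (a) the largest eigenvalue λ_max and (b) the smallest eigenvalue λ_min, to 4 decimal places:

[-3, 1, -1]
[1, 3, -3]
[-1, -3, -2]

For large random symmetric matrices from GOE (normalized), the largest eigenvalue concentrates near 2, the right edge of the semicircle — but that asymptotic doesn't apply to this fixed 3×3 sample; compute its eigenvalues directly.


Since M is real symmetric, all three eigenvalues are real; they are the roots of det(λI − M) = λ³ − (tr M) λ² + s λ − det M, where s is the sum of the principal 2×2 minors.
tr M = -3 + 3 + (-2) = -2.
s = ((-3)·3 − 1²) + ((-3)·(-2) − (-1)²) + (3·(-2) − (-3)²) = -10 + 5 + (-15) = -20.
det M (expand along row 1) = (-3)·(-15) − 1·(-5) + (-1)·0 = 50.
Characteristic polynomial: λ³ + 2λ² − 20λ − 50 = 0.
Substitute λ = y + (tr M)/3 = y − 0.666667 to remove the quadratic term: y³ + p·y + q = 0 with p = s − (tr M)²/3 = -21.333333 and q = −2(tr M)³/27 + (tr M)·s/3 − det M = -36.074074.
Three real roots ⇒ use the trigonometric (Viète) form: r = 2√(−p/3) = 5.333333, φ = arccos(3q/(p·r)) = arccos(0.951172) = 0.313786 rad.
y_k = r·cos(φ/3 − 2πk/3) for k = 0, 1, 2 gives y = 5.304186, -2.169869, -3.134317.
λ_k = y_k − 0.666667 gives λ = 4.6375, -2.8365, -3.8010 (check: the sum is -2.0000 = tr M).

Hence λ_max = 4.6375 and λ_min = -3.8010.


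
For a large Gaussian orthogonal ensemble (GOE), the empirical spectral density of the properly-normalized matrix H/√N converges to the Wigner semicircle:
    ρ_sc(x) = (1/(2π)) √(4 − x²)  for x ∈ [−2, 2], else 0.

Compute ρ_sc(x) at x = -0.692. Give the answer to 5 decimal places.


ρ_sc(x) = (1/(2π)) √(4 − x²). With x = -0.692:
  4 − x² = 4 − (-0.692)² = 4 − 0.478864 = 3.521136.
  √(4 − x²) = 1.876469.
  1/(2π) = 0.159155.
  ρ_sc(-0.692) = 0.159155 · 1.876469 = 0.298649.

Rounded to 5 decimal places: ρ_sc(-0.692) ≈ 0.29865.


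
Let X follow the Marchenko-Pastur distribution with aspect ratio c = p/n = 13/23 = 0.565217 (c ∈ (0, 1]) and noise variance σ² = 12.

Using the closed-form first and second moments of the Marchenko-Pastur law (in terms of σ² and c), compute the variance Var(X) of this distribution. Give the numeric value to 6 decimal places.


Recall the MP moments m_1 = E[X] = σ² and m_2 = E[X²] = σ⁴ (1 + c).
m_1 = E[X] = σ² = 12, so m_1² = 144.
m_2 = E[X²] = σ⁴ (1 + c) = 144 · (1 + 0.565217) = 144 · 1.565217 = 225.391304.
(Note m_2 − m_1² simplifies to c · σ⁴ = 0.565217 · 144.)

Var(X) = m_2 − m_1² = 225.391304 − 144 = 81.391304.


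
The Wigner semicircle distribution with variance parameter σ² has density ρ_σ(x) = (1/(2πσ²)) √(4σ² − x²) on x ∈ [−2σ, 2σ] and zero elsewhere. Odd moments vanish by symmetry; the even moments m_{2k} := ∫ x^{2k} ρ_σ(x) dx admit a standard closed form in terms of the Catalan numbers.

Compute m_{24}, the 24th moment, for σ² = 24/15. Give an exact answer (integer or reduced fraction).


By the scaled semicircle moment identity, m_{2k} = σ^{2k} · C_k with k = 12.
C_12 = (1/(k+1)) · C(2k, k) = (1/13) · C(24, 12) = (1/13) · 2704156 = 208012.
σ^{2k} = (σ²)^k = (24/15)^12 = 68719476736/244140625.

Therefore m_{24} = σ^{24} · C_12 = (68719476736/244140625) · 208012 = 14294475794808832/244140625.


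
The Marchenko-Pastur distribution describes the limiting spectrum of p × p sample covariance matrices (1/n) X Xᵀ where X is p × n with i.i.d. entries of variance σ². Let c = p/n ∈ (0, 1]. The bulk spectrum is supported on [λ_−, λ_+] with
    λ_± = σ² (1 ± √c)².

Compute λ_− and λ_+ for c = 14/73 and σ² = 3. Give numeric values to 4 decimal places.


c = 14/73 = 0.191781; √c = 0.437928.
λ_− = σ² (1 − √c)² = 3 · (1 − 0.437928)² = 3 · (0.562072)² = 0.947775.
λ_+ = σ² (1 + √c)² = 3 · (1 + 0.437928)² = 3 · (1.437928)² = 6.202910.

Rounded to 4 decimal places: λ_− ≈ 0.9478, λ_+ ≈ 6.2029.


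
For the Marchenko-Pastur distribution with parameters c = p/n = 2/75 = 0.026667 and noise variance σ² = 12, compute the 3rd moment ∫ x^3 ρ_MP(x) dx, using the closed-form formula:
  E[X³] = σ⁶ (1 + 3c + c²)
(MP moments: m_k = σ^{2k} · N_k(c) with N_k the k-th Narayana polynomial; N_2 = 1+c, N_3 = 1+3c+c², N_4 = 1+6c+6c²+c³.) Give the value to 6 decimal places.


E[X³] = σ⁶ (1 + 3c + c²) (third MP moment). With σ² = 12 (so σ⁶ = 1728) and c = 2/75 = 0.026667: E[X³] = 1728 · (1 + 3·0.026667 + (0.026667)²) = 1728 · 1.080711.

So E[X^3] = 1867.468800.


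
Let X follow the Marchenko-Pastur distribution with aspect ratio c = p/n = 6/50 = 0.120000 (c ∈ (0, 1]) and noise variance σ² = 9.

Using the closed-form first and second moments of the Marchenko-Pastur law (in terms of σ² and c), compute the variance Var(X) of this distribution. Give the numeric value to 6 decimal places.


Recall the MP moments m_1 = E[X] = σ² and m_2 = E[X²] = σ⁴ (1 + c).
m_1 = E[X] = σ² = 9, so m_1² = 81.
m_2 = E[X²] = σ⁴ (1 + c) = 81 · (1 + 0.120000) = 81 · 1.120000 = 90.720000.
(Note m_2 − m_1² simplifies to c · σ⁴ = 0.120000 · 81.)

Var(X) = m_2 − m_1² = 90.720000 − 81 = 9.720000.


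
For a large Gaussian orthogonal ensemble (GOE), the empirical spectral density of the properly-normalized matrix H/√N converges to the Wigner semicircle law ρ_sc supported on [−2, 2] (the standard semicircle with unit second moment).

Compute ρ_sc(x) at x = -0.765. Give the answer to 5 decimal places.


ρ_sc(x) = (1/(2π)) √(4 − x²). With x = -0.765:
  4 − x² = 4 − (-0.765)² = 4 − 0.585225 = 3.414775.
  √(4 − x²) = 1.847911.
  1/(2π) = 0.159155.
  ρ_sc(-0.765) = 0.159155 · 1.847911 = 0.294104.

Rounded to 5 decimal places: ρ_sc(-0.765) ≈ 0.29410.


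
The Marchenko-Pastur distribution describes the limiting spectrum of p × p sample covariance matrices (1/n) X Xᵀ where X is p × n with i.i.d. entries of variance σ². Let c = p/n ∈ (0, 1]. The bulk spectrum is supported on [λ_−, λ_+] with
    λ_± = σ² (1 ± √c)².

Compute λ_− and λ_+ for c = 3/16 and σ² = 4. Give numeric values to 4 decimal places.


c = 3/16 = 0.187500; √c = 0.433013.
λ_− = σ² (1 − √c)² = 4 · (1 − 0.433013)² = 4 · (0.566987)² = 1.285898.
λ_+ = σ² (1 + √c)² = 4 · (1 + 0.433013)² = 4 · (1.433013)² = 8.214102.

Rounded to 4 decimal places: λ_− ≈ 1.2859, λ_+ ≈ 8.2141.


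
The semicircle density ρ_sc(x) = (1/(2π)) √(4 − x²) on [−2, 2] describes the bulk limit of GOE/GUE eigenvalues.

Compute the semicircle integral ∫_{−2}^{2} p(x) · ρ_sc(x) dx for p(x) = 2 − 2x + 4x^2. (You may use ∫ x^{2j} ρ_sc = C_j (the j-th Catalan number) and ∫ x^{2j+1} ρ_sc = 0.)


Write p(x) = Σ a_i x^i, split into monomials and integrate each against ρ_sc separately.
Using ∫ x^{2j} ρ_sc = C_j = (1/(j+1)) C(2j, j) (Catalan numbers) and ∫ x^{2j+1} ρ_sc = 0 (odd monomials vanish by symmetry):
  i = 0 (even): a_0 · C_{0} = 2 · 1 = 2
  i = 1 (odd): ∫ x^1 ρ_sc = 0 (vanishes)
  i = 2 (even): a_2 · C_{1} = 4 · 1 = 4

Summing the contributions: ∫_{−2}^{2} p(x) ρ_sc(x) dx = 2 + 4 = 6.
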